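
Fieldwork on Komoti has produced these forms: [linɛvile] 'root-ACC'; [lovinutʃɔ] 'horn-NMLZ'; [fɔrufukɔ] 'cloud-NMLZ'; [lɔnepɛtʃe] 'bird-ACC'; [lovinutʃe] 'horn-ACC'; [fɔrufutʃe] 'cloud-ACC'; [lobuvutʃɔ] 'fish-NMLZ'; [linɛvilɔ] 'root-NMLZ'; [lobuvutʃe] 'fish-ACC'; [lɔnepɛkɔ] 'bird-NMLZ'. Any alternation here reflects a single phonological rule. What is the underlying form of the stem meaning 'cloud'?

The root 'cloud' surfaces as [fɔrufutʃe] and [fɔrufukɔ], with a stem-final [tʃ] ~ [k] alternation.
The stem 'fish' ([lobuvutʃe], [lobuvutʃɔ]) shows [tʃ] unchanged in both environments, so [tʃ] cannot be basic with [k] derived before the NMLZ suffix.
The underlying segment must be /k/; /k/ becomes palato-alveolar [tʃ] before a front vowel, yielding [tʃ] there.
So 'cloud' = /fɔrufuk/.

/fɔrufuk/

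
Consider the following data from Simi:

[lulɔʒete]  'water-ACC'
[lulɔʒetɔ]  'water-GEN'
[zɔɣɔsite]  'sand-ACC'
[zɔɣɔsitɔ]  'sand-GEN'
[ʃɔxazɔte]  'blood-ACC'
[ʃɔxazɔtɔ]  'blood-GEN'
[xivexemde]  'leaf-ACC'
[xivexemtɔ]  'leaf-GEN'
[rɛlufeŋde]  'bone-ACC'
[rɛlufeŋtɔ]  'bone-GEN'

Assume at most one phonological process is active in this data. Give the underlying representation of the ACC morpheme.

/-de/

The ACC suffix surfaces as [-de] and [-te], depending on the final segment of the stem.
By contrast the GEN suffix keeps its initial [t] throughout — that segment must be underlying.
The ACC suffix is therefore /-de/ underlyingly, with post-vocalic devoicing: voiced stops become voiceless after a vowel.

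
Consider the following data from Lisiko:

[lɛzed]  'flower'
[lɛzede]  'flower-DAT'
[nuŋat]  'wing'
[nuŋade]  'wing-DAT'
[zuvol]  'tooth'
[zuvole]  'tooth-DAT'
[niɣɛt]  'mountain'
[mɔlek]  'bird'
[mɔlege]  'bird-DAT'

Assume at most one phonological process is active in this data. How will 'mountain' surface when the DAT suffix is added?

[niɣɛde]

'wing' shows [t] ~ [d] at the end of the stem ([nuŋat] vs [nuŋade]).
But 'flower' keeps [d] in both environments ([lɛzed], [lɛzede]), so there is no rule changing /d/ to [t] in isolation.
The alternation reflects intervocalic voicing: voiceless stops become voiced between vowels. /t/ is underlying.
The one attested form of 'mountain', [niɣɛt], shows underlying /niɣɛt/. Applying the same rule between vowels gives [niɣɛde].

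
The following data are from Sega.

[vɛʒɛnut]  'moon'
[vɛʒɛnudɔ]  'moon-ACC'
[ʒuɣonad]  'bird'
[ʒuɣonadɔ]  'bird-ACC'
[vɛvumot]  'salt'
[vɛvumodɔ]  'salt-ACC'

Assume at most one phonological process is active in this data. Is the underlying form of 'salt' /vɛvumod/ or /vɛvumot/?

The root 'salt' surfaces as [vɛvumot] and [vɛvumodɔ], with a stem-final [t] ~ [d] alternation.
Compare 'bird', with invariant [d] in [ʒuɣonad] and [ʒuɣonadɔ]: an analysis with underlying /d/ and a rule producing [t] in isolation would wrongly predict alternation here too.
So /t/ is underlying, and a rule of intervocalic voicing — voiceless stops become voiced between vowels — gives [d].

/vɛvumot/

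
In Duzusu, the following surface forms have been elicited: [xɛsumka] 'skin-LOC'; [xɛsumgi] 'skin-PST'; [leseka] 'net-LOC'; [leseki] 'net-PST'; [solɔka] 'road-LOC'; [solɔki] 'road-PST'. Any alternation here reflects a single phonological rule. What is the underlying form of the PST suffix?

/-gi/

The PST morpheme has two allomorphs, [-gi] and [-ki].
By contrast the LOC suffix keeps its initial [k] throughout — that segment must be underlying.
So the underlying form is /-gi/, and voiced stops become voiceless after a vowel.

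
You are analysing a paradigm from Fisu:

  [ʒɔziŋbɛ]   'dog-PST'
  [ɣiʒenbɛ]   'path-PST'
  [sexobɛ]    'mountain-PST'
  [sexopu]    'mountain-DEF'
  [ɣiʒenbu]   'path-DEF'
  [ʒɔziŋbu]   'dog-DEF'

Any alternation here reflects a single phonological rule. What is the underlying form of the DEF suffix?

/-pu/

The DEF morpheme has two allomorphs, [-bu] and [-pu].
By contrast the PST suffix keeps its initial [b] throughout — that segment must be underlying.
The DEF suffix is therefore /-pu/ underlyingly, with post-nasal voicing: voiceless stops become voiced after a nasal.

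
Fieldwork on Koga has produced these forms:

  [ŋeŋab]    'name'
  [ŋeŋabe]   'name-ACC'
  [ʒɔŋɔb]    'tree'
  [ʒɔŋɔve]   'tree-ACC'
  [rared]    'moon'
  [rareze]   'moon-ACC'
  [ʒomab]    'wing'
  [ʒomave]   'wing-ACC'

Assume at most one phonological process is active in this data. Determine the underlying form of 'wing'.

The root 'wing' surfaces as [ʒomab] and [ʒomave], with a stem-final [b] ~ [v] alternation.
But 'name' keeps [b] in both environments ([ŋeŋab], [ŋeŋabe]), so there is no rule changing /b/ to [v] before the ACC suffix.
So /v/ is underlying, and a rule of word-final hardening — voiced fricatives become stops word-finally — gives [b].
The underlying form of 'wing' is therefore /ʒomav/.

/ʒomav/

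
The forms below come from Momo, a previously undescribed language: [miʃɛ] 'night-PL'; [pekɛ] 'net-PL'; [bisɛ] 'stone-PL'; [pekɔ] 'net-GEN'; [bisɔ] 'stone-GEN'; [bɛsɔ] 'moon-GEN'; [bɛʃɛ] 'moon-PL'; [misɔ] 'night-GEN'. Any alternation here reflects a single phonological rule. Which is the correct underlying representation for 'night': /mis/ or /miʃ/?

/miʃ/

The root 'night' surfaces as [misɔ] and [miʃɛ], with a stem-final [s] ~ [ʃ] alternation.
Compare 'stone', with invariant [s] in [bisɔ] and [bisɛ]: an analysis with underlying /s/ and a rule producing [ʃ] before the PL suffix would wrongly predict alternation here too.
The underlying segment must be /ʃ/; palato-alveolar /ʃ/ becomes [s] when no front vowel follows, yielding [s] there.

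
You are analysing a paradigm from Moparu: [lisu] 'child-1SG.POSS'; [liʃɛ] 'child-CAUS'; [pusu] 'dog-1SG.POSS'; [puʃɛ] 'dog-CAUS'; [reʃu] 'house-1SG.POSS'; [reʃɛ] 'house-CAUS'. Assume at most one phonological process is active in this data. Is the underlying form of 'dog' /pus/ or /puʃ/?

/pus/

In [pusu] and [puʃɛ] the final segment of 'dog' alternates: [s] ~ [ʃ].
If /ʃ/ were underlying and a rule turned it into [s] before the 1SG.POSS suffix, 'house' would also alternate; but it has [ʃ] in both [reʃu] and [reʃɛ].
So /s/ is underlying, and a rule of palatalization before a front vowel — /s/ becomes palato-alveolar [ʃ] before a front vowel — gives [ʃ].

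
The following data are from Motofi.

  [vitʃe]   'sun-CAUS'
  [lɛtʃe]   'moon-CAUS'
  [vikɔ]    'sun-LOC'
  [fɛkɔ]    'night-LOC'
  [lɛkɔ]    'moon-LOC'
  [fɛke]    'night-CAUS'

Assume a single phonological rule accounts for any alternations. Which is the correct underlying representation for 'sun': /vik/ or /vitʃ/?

/vitʃ/

The root 'sun' surfaces as [vikɔ] and [vitʃe], with a stem-final [k] ~ [tʃ] alternation.
But 'night' keeps [k] in both environments ([fɛkɔ], [fɛke]), so there is no rule changing /k/ to [tʃ] before the CAUS suffix.
So /tʃ/ is underlying, and a rule of depalatalization — palato-alveolar /tʃ/ becomes [k] when no front vowel follows — gives [k].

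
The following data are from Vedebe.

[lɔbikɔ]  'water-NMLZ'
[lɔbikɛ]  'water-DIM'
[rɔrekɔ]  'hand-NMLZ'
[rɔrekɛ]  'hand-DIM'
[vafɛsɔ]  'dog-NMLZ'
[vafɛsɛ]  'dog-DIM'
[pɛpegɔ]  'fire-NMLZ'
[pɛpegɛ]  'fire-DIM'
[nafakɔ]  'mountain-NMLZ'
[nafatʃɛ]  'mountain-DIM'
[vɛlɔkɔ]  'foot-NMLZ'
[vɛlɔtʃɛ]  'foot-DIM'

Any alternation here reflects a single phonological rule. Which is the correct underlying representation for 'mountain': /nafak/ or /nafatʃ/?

/nafatʃ/

In [nafakɔ] and [nafatʃɛ] the final segment of 'mountain' alternates: [k] ~ [tʃ].
Compare 'hand', with invariant [k] in [rɔrekɔ] and [rɔrekɛ]: an analysis with underlying /k/ and a rule producing [tʃ] before the DIM suffix would wrongly predict alternation here too.
The underlying segment must be /tʃ/; palato-alveolar /tʃ/ becomes [k] when no front vowel follows, yielding [k] there.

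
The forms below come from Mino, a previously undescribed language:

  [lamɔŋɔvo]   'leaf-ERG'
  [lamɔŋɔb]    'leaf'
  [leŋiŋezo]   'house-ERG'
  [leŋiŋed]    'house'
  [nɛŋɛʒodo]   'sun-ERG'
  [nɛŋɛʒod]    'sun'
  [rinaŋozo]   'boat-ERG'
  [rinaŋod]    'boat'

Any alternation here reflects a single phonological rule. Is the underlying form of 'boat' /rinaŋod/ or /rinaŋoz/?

In [rinaŋozo] and [rinaŋod] the final segment of 'boat' alternates: [z] ~ [d].
Compare 'sun', with invariant [d] in [nɛŋɛʒodo] and [nɛŋɛʒod]: an analysis with underlying /d/ and a rule producing [z] before the ERG suffix would wrongly predict alternation here too.
So /z/ is underlying, and a rule of word-final hardening — voiced fricatives become stops word-finally — gives [d].

/rinaŋoz/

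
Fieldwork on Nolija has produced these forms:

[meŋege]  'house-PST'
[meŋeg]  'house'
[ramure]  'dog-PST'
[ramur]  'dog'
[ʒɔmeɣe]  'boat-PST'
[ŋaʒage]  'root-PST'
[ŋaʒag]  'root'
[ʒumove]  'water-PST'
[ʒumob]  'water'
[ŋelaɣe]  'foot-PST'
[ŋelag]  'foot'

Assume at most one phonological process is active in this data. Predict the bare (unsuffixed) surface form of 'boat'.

[ʒɔmeg]

In [ŋelaɣe] and [ŋelag] the final segment of 'foot' alternates: [ɣ] ~ [g].
Compare 'root', with invariant [g] in [ŋaʒage] and [ŋaʒag]: an analysis with underlying /g/ and a rule producing [ɣ] before the PST suffix would wrongly predict alternation here too.
Therefore /ɣ/ is basic and [g] is derived by word-final hardening (voiced fricatives become stops word-finally).
The one attested form of 'boat', [ʒɔmeɣe], shows underlying /ʒɔmeɣ/. Applying the same rule word-finally gives [ʒɔmeg].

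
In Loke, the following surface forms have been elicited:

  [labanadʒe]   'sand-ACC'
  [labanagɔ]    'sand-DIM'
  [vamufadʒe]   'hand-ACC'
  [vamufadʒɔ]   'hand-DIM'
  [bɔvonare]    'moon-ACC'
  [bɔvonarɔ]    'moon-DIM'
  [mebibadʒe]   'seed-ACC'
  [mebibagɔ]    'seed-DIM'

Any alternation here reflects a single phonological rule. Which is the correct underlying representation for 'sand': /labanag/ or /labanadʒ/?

/labanag/

'sand' shows [dʒ] ~ [g] at the end of the stem ([labanadʒe] vs [labanagɔ]).
If /dʒ/ were underlying and a rule turned it into [g] before the DIM suffix, 'hand' would also alternate; but it has [dʒ] in both [vamufadʒe] and [vamufadʒɔ].
The alternation reflects palatalization before a front vowel: /g/ becomes palato-alveolar [dʒ] before a front vowel. /g/ is underlying.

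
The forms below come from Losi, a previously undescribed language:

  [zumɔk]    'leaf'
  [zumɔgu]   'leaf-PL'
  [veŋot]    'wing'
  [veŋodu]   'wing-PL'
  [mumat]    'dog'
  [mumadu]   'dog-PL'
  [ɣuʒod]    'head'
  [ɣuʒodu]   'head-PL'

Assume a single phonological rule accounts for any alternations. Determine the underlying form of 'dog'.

In [mumat] and [mumadu] the final segment of 'dog' alternates: [t] ~ [d].
Compare 'head', with invariant [d] in [ɣuʒod] and [ɣuʒodu]: an analysis with underlying /d/ and a rule producing [t] in isolation would wrongly predict alternation here too.
The underlying segment must be /t/; voiceless stops become voiced between vowels, yielding [d] there.

/mumat/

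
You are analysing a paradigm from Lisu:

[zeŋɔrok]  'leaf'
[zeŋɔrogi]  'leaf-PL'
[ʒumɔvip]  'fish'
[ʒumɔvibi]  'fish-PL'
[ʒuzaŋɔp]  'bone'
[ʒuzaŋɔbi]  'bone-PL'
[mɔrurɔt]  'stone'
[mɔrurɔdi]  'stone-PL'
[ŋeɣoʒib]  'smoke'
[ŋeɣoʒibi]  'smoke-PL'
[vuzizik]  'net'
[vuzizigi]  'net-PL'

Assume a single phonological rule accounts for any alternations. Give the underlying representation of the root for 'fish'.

/ʒumɔvip/

In [ʒumɔvip] and [ʒumɔvibi] the final segment of 'fish' alternates: [p] ~ [b].
Compare 'smoke', with invariant [b] in [ŋeɣoʒib] and [ŋeɣoʒibi]: an analysis with underlying /b/ and a rule producing [p] in isolation would wrongly predict alternation here too.
The underlying segment must be /p/; voiceless stops become voiced between vowels, yielding [b] there.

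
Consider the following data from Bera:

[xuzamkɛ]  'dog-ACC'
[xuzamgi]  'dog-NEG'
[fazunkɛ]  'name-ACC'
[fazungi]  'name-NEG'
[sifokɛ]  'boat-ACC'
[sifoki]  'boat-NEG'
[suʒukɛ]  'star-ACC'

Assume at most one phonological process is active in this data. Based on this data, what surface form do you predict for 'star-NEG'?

The NEG morpheme has two allomorphs, [-gi] and [-ki].
The ACC suffix, which begins with [k], is invariant after every stem; so [k] is not altered by any rule here.
The NEG suffix is therefore /-gi/ underlyingly, with post-vocalic devoicing: voiced stops become voiceless after a vowel.
After 'star', which ends in a vowel, the suffix surfaces as [-ki], giving [suʒuki].

[suʒuki]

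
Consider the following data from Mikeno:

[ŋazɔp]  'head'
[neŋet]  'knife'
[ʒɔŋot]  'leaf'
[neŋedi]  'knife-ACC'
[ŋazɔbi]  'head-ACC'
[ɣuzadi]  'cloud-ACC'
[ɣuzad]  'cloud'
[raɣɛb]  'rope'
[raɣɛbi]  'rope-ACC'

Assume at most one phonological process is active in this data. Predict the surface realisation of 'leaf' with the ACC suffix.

In [neŋedi] and [neŋet] the final segment of 'knife' alternates: [d] ~ [t].
If /d/ were underlying and a rule turned it into [t] in isolation, 'cloud' would also alternate; but it has [d] in both [ɣuzadi] and [ɣuzad].
The underlying segment must be /t/; voiceless stops become voiced between vowels, yielding [d] there.
The one attested form of 'leaf', [ʒɔŋot], shows underlying /ʒɔŋot/. Applying the same rule between vowels gives [ʒɔŋodi].

[ʒɔŋodi]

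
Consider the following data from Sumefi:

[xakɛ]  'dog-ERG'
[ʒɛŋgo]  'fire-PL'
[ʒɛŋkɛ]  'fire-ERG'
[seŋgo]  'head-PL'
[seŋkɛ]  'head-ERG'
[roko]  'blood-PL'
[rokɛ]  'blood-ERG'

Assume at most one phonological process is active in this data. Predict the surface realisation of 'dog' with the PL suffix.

The PL morpheme has two allomorphs, [-go] and [-ko].
By contrast the ERG suffix keeps its initial [k] throughout — that segment must be underlying.
So the underlying form is /-go/, and voiced stops become voiceless after a vowel.
After 'dog', which ends in a vowel, the suffix surfaces as [-ko], giving [xako].

[xako]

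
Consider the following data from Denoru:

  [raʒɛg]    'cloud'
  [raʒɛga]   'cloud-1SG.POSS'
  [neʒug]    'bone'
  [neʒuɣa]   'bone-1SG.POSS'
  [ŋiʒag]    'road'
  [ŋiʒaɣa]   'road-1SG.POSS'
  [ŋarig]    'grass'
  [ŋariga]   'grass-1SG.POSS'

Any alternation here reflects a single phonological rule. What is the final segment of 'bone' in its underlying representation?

/ɣ/

The root 'bone' surfaces as [neʒug] and [neʒuɣa], with a stem-final [g] ~ [ɣ] alternation.
Compare 'cloud', with invariant [g] in [raʒɛg] and [raʒɛga]: an analysis with underlying /g/ and a rule producing [ɣ] before the 1SG.POSS suffix would wrongly predict alternation here too.
So /ɣ/ is underlying, and a rule of word-final hardening — voiced fricatives become stops word-finally — gives [g].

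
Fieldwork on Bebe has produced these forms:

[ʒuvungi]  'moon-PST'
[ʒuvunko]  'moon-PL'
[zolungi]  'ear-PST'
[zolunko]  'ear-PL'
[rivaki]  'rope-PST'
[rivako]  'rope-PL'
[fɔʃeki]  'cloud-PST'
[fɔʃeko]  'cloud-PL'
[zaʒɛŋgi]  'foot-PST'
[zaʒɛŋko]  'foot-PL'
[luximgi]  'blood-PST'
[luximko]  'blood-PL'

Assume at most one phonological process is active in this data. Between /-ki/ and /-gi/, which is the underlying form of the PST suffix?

/-gi/

The PST suffix surfaces as [-gi] and [-ki], depending on the final segment of the stem.
The PL suffix, which begins with [k], is invariant after every stem; so [k] is not altered by any rule here.
The PST suffix is therefore /-gi/ underlyingly, with post-vocalic devoicing: voiced stops become voiceless after a vowel.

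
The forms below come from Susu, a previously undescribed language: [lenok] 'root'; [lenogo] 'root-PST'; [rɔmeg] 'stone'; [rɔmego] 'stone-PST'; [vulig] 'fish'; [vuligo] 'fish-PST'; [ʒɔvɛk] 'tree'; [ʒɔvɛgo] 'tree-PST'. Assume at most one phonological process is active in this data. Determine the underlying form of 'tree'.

/ʒɔvɛk/

'tree' shows [k] ~ [g] at the end of the stem ([ʒɔvɛk] vs [ʒɔvɛgo]).
Compare 'fish', with invariant [g] in [vulig] and [vuligo]: an analysis with underlying /g/ and a rule producing [k] in isolation would wrongly predict alternation here too.
The underlying segment must be /k/; voiceless stops become voiced between vowels, yielding [g] there.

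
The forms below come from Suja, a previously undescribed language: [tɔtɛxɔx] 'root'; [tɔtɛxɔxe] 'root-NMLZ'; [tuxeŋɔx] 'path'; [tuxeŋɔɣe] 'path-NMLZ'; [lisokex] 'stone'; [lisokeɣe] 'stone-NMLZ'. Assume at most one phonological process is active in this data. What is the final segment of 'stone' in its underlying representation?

The root 'stone' surfaces as [lisokex] and [lisokeɣe], with a stem-final [x] ~ [ɣ] alternation.
But 'root' keeps [x] in both environments ([tɔtɛxɔx], [tɔtɛxɔxe]), so there is no rule changing /x/ to [ɣ] before the NMLZ suffix.
The alternation reflects word-final obstruent devoicing: voiced obstruents become voiceless word-finally. /ɣ/ is underlying.

/ɣ/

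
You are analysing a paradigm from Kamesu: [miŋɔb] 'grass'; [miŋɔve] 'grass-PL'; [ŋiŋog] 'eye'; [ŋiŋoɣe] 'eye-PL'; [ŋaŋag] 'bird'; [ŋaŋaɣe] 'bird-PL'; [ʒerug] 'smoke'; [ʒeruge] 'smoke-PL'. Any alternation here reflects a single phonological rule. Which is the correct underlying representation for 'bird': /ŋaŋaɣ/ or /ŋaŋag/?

The stem for 'bird' ends in [g] in [ŋaŋag] but [ɣ] in [ŋaŋaɣe].
Compare 'smoke', with invariant [g] in [ʒerug] and [ʒeruge]: an analysis with underlying /g/ and a rule producing [ɣ] before the PL suffix would wrongly predict alternation here too.
Therefore /ɣ/ is basic and [g] is derived by word-final hardening (voiced fricatives become stops word-finally).

/ŋaŋaɣ/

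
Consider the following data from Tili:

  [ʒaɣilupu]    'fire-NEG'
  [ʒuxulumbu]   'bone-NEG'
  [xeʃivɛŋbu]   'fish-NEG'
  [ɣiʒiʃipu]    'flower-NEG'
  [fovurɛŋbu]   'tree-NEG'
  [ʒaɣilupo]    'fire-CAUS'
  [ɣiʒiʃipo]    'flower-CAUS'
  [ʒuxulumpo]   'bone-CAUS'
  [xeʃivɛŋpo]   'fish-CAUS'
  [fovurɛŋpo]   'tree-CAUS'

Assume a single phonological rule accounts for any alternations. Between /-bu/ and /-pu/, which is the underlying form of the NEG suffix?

/-bu/

The NEG morpheme has two allomorphs, [-bu] and [-pu].
By contrast the CAUS suffix keeps its initial [p] throughout — that segment must be underlying.
The NEG suffix is therefore /-bu/ underlyingly, with post-vocalic devoicing: voiced stops become voiceless after a vowel.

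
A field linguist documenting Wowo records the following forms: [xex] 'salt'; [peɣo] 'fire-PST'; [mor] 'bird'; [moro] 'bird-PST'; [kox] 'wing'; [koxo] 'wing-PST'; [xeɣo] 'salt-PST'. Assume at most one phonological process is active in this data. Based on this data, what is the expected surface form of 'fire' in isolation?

In [xeɣo] and [xex] the final segment of 'salt' alternates: [ɣ] ~ [x].
If /x/ were underlying and a rule turned it into [ɣ] before the PST suffix, 'wing' would also alternate; but it has [x] in both [koxo] and [kox].
The alternation reflects word-final obstruent devoicing: voiced obstruents become voiceless word-finally. /ɣ/ is underlying.
From [peɣo] the stem 'fire' is /peɣ/; word-finally this yields [pex].

[pex]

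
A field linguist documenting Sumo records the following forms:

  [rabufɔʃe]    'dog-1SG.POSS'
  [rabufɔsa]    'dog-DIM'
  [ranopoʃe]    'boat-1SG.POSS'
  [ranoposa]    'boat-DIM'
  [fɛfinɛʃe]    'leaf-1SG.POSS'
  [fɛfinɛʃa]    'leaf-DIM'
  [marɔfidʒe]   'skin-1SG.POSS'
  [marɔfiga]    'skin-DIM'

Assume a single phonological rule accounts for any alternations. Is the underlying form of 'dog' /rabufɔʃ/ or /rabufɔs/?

/rabufɔs/

In [rabufɔʃe] and [rabufɔsa] the final segment of 'dog' alternates: [ʃ] ~ [s].
If /ʃ/ were underlying and a rule turned it into [s] before the DIM suffix, 'leaf' would also alternate; but it has [ʃ] in both [fɛfinɛʃe] and [fɛfinɛʃa].
The alternation reflects palatalization before a front vowel: /g/ and /s/ become palato-alveolar [dʒ] and [ʃ] before a front vowel. /s/ is underlying.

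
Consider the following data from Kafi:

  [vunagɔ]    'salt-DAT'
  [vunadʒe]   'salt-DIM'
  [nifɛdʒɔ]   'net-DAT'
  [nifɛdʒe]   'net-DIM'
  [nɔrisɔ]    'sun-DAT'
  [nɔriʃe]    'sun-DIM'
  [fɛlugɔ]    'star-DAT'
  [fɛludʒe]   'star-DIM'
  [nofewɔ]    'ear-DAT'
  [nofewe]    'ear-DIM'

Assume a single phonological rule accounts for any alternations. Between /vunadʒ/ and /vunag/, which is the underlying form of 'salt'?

The stem for 'salt' ends in [g] in [vunagɔ] but [dʒ] in [vunadʒe].
The stem 'net' ([nifɛdʒɔ], [nifɛdʒe]) shows [dʒ] unchanged in both environments, so [dʒ] cannot be basic with [g] derived before the DAT suffix.
The alternation reflects palatalization before a front vowel: /g/ and /s/ become palato-alveolar [dʒ] and [ʃ] before a front vowel. /g/ is underlying.

/vunag/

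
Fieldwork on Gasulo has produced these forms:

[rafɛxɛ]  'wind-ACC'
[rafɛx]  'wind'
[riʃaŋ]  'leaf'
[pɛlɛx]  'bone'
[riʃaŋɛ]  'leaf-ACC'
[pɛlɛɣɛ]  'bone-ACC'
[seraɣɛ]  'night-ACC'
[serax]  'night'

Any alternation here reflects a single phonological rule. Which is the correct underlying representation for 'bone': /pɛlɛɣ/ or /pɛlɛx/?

/pɛlɛɣ/

'bone' shows [ɣ] ~ [x] at the end of the stem ([pɛlɛɣɛ] vs [pɛlɛx]).
Compare 'wind', with invariant [x] in [rafɛxɛ] and [rafɛx]: an analysis with underlying /x/ and a rule producing [ɣ] before the ACC suffix would wrongly predict alternation here too.
Therefore /ɣ/ is basic and [x] is derived by word-final obstruent devoicing (voiced obstruents become voiceless word-finally).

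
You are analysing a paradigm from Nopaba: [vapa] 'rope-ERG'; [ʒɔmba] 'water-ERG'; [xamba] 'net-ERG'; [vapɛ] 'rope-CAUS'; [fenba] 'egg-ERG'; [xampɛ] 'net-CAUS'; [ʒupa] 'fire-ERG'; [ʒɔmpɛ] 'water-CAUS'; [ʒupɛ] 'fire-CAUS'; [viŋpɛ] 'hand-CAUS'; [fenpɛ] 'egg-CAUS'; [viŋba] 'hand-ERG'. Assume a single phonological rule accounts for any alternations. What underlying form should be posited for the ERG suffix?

/-ba/

The ERG morpheme has two allomorphs, [-ba] and [-pa].
By contrast the CAUS suffix keeps its initial [p] throughout — that segment must be underlying.
So the underlying form is /-ba/, and voiced stops become voiceless after a vowel.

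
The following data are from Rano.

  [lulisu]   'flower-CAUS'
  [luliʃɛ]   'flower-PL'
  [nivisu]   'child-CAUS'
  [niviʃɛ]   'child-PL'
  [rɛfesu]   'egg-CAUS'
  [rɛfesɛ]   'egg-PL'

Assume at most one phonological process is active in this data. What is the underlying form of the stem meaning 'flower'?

/luliʃ/

The stem for 'flower' ends in [s] in [lulisu] but [ʃ] in [luliʃɛ].
If /s/ were underlying and a rule turned it into [ʃ] before the PL suffix, 'egg' would also alternate; but it has [s] in both [rɛfesu] and [rɛfesɛ].
The underlying segment must be /ʃ/; palato-alveolar /ʃ/ becomes [s] when no front vowel follows, yielding [s] there.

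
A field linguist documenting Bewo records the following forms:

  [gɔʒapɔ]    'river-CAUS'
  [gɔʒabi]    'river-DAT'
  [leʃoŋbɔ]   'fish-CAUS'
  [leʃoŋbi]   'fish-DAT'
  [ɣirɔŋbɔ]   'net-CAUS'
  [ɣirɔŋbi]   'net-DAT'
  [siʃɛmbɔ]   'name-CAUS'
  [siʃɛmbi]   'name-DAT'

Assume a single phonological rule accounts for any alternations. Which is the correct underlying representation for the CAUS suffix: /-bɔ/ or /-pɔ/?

The CAUS suffix surfaces as [-bɔ] and [-pɔ], depending on the final segment of the stem.
By contrast the DAT suffix keeps its initial [b] throughout — that segment must be underlying.
So the underlying form is /-pɔ/, and voiceless stops become voiced after a nasal.

/-pɔ/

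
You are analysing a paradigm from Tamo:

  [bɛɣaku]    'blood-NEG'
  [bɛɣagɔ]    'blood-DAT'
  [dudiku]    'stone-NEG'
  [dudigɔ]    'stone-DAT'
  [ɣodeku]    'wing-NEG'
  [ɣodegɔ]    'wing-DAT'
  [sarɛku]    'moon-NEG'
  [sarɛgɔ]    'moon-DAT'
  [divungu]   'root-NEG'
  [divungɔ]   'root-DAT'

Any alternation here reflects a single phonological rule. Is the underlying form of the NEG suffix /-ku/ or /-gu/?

/-ku/

The NEG morpheme has two allomorphs, [-gu] and [-ku].
The DAT suffix, which begins with [g], is invariant after every stem; so [g] is not altered by any rule here.
The NEG suffix is therefore /-ku/ underlyingly, with post-nasal voicing: voiceless stops become voiced after a nasal.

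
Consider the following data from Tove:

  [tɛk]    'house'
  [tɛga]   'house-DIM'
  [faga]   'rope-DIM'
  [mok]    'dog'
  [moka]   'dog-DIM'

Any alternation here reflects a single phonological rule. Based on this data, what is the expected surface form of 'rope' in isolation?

The stem for 'house' ends in [k] in [tɛk] but [g] in [tɛga].
Compare 'dog', with invariant [k] in [mok] and [moka]: an analysis with underlying /k/ and a rule producing [g] before the DIM suffix would wrongly predict alternation here too.
Therefore /g/ is basic and [k] is derived by word-final obstruent devoicing (voiced obstruents become voiceless word-finally).
The one attested form of 'rope', [faga], shows underlying /fag/. Applying the same rule word-finally gives [fak].

[fak]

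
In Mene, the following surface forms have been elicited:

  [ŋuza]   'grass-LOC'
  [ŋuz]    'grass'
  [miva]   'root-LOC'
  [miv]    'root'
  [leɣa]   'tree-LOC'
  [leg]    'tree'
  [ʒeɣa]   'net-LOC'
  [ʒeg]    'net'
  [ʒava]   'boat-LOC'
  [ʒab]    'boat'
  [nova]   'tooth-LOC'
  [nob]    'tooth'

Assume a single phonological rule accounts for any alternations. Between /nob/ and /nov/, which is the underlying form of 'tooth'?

/nob/

The stem for 'tooth' ends in [v] in [nova] but [b] in [nob].
If /v/ were underlying and a rule turned it into [b] in isolation, 'root' would also alternate; but it has [v] in both [miva] and [miv].
So /b/ is underlying, and a rule of intervocalic spirantization — voiced stops become fricatives between vowels — gives [v].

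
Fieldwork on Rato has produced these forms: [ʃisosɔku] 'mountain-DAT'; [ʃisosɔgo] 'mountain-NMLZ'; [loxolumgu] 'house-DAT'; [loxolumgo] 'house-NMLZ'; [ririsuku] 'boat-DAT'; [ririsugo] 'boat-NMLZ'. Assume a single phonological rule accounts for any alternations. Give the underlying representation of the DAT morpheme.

/-ku/

The DAT suffix surfaces as [-gu] and [-ku], depending on the final segment of the stem.
The NMLZ suffix, which begins with [g], is invariant after every stem; so [g] is not altered by any rule here.
The DAT suffix is therefore /-ku/ underlyingly, with post-nasal voicing: voiceless stops become voiced after a nasal.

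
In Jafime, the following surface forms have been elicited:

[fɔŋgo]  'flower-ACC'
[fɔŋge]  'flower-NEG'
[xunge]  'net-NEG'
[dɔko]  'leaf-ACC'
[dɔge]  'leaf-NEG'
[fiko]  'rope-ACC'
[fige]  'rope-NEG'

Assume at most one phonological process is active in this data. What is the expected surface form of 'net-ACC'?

[xungo]

The ACC suffix surfaces as [-go] and [-ko], depending on the final segment of the stem.
By contrast the NEG suffix keeps its initial [g] throughout — that segment must be underlying.
The ACC suffix is therefore /-ko/ underlyingly, with post-nasal voicing: voiceless stops become voiced after a nasal.
After 'net', which ends in a nasal, the suffix surfaces as [-go], giving [xungo].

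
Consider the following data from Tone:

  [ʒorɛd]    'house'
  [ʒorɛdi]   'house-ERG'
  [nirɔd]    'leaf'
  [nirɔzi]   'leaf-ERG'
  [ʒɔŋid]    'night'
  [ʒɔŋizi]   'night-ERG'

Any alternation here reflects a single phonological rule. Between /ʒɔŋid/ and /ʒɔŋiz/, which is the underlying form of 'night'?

/ʒɔŋiz/

The stem for 'night' ends in [d] in [ʒɔŋid] but [z] in [ʒɔŋizi].
But 'house' keeps [d] in both environments ([ʒorɛd], [ʒorɛdi]), so there is no rule changing /d/ to [z] before the ERG suffix.
So /z/ is underlying, and a rule of word-final hardening — voiced fricatives become stops word-finally — gives [d].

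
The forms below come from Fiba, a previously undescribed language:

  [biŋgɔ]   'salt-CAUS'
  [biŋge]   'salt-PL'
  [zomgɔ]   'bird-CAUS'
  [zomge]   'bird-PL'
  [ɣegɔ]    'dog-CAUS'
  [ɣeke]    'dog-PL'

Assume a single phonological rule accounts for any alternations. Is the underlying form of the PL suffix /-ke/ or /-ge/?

/-ke/

The PL suffix surfaces as [-ge] and [-ke], depending on the final segment of the stem.
The CAUS suffix, which begins with [g], is invariant after every stem; so [g] is not altered by any rule here.
The PL suffix is therefore /-ke/ underlyingly, with post-nasal voicing: voiceless stops become voiced after a nasal.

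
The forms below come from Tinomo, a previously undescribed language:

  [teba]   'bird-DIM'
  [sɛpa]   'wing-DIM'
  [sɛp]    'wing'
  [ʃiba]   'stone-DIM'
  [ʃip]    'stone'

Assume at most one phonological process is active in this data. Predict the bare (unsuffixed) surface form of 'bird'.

In [ʃiba] and [ʃip] the final segment of 'stone' alternates: [b] ~ [p].
If /p/ were underlying and a rule turned it into [b] before the DIM suffix, 'wing' would also alternate; but it has [p] in both [sɛpa] and [sɛp].
The alternation reflects word-final obstruent devoicing: voiced obstruents become voiceless word-finally. /b/ is underlying.
The one attested form of 'bird', [teba], shows underlying /teb/. Applying the same rule word-finally gives [tep].

[tep]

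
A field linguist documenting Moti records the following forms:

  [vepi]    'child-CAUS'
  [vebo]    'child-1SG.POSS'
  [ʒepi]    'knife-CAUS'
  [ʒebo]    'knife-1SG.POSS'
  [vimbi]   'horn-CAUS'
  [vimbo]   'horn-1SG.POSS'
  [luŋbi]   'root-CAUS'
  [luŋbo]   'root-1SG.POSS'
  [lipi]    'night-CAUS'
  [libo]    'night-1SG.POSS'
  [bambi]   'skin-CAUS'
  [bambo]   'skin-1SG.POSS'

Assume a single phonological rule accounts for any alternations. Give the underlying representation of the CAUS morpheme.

The CAUS morpheme has two allomorphs, [-bi] and [-pi].
The 1SG.POSS suffix, which begins with [b], is invariant after every stem; so [b] is not altered by any rule here.
So the underlying form is /-pi/, and voiceless stops become voiced after a nasal.

/-pi/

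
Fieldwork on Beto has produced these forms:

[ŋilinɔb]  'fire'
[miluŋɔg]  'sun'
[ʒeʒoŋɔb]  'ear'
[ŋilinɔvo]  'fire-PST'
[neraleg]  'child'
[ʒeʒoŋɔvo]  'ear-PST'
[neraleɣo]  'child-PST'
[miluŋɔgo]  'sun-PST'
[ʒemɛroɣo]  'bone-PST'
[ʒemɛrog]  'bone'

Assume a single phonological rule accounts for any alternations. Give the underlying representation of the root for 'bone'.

/ʒemɛroɣ/

In [ʒemɛroɣo] and [ʒemɛrog] the final segment of 'bone' alternates: [ɣ] ~ [g].
But 'sun' keeps [g] in both environments ([miluŋɔgo], [miluŋɔg]), so there is no rule changing /g/ to [ɣ] before the PST suffix.
The underlying segment must be /ɣ/; voiced fricatives become stops word-finally, yielding [g] there.
The underlying form of 'bone' is therefore /ʒemɛroɣ/.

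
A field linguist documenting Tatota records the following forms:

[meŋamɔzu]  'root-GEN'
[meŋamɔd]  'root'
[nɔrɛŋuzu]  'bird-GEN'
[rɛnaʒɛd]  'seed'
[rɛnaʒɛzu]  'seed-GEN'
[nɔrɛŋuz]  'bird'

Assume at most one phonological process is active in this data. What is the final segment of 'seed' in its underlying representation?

/d/

'seed' shows [d] ~ [z] at the end of the stem ([rɛnaʒɛd] vs [rɛnaʒɛzu]).
If /z/ were underlying and a rule turned it into [d] in isolation, 'bird' would also alternate; but it has [z] in both [nɔrɛŋuz] and [nɔrɛŋuzu].
So /d/ is underlying, and a rule of intervocalic spirantization — voiced stops become fricatives between vowels — gives [z].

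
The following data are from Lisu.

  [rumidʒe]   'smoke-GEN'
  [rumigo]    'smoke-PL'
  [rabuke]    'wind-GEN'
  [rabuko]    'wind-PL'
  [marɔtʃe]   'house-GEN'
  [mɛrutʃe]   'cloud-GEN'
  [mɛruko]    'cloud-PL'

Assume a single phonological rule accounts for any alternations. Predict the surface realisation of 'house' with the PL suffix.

The stem for 'cloud' ends in [tʃ] in [mɛrutʃe] but [k] in [mɛruko].
Compare 'wind', with invariant [k] in [rabuke] and [rabuko]: an analysis with underlying /k/ and a rule producing [tʃ] before the GEN suffix would wrongly predict alternation here too.
The underlying segment must be /tʃ/; palato-alveolar /tʃ/ and /dʒ/ become [k] and [g] when no front vowel follows, yielding [k] there.
From [marɔtʃe] the stem 'house' is /marɔtʃ/; when no front vowel follows this yields [marɔko].

[marɔko]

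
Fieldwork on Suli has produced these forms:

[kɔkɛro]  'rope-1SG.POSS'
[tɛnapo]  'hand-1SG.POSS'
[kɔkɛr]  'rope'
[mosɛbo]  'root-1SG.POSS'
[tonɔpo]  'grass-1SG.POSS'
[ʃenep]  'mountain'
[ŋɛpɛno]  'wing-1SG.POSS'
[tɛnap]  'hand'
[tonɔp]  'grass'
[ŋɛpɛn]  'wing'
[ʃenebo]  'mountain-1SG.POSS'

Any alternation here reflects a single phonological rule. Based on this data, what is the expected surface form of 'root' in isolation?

[mosɛp]

'mountain' shows [p] ~ [b] at the end of the stem ([ʃenep] vs [ʃenebo]).
The stem 'grass' ([tonɔp], [tonɔpo]) shows [p] unchanged in both environments, so [p] cannot be basic with [b] derived before the 1SG.POSS suffix.
The alternation reflects word-final obstruent devoicing: voiced obstruents become voiceless word-finally. /b/ is underlying.
From [mosɛbo] the stem 'root' is /mosɛb/; word-finally this yields [mosɛp].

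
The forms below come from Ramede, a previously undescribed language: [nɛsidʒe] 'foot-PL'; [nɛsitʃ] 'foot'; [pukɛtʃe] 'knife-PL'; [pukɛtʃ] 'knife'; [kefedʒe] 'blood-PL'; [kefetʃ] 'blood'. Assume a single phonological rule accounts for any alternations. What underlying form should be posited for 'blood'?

/kefedʒ/

The root 'blood' surfaces as [kefedʒe] and [kefetʃ], with a stem-final [dʒ] ~ [tʃ] alternation.
Compare 'knife', with invariant [tʃ] in [pukɛtʃe] and [pukɛtʃ]: an analysis with underlying /tʃ/ and a rule producing [dʒ] before the PL suffix would wrongly predict alternation here too.
The alternation reflects word-final obstruent devoicing: voiced obstruents become voiceless word-finally. /dʒ/ is underlying.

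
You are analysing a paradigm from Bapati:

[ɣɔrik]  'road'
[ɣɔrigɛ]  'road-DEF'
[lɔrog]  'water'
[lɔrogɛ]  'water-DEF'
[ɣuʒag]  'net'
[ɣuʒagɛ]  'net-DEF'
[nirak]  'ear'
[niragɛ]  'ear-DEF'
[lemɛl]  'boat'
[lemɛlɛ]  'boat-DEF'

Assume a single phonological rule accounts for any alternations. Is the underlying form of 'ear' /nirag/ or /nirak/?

/nirak/

The root 'ear' surfaces as [nirak] and [niragɛ], with a stem-final [k] ~ [g] alternation.
But 'water' keeps [g] in both environments ([lɔrog], [lɔrogɛ]), so there is no rule changing /g/ to [k] in isolation.
So /k/ is underlying, and a rule of intervocalic voicing — voiceless stops become voiced between vowels — gives [g].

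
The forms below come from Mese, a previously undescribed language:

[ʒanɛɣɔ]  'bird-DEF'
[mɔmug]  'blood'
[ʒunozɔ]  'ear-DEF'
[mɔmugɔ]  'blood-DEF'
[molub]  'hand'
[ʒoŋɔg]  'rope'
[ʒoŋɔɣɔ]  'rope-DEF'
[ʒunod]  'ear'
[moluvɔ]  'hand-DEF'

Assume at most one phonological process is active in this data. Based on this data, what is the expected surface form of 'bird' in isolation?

[ʒanɛg]

The stem for 'rope' ends in [g] in [ʒoŋɔg] but [ɣ] in [ʒoŋɔɣɔ].
But 'blood' keeps [g] in both environments ([mɔmug], [mɔmugɔ]), so there is no rule changing /g/ to [ɣ] before the DEF suffix.
Therefore /ɣ/ is basic and [g] is derived by word-final hardening (voiced fricatives become stops word-finally).
From [ʒanɛɣɔ] the stem 'bird' is /ʒanɛɣ/; word-finally this yields [ʒanɛg].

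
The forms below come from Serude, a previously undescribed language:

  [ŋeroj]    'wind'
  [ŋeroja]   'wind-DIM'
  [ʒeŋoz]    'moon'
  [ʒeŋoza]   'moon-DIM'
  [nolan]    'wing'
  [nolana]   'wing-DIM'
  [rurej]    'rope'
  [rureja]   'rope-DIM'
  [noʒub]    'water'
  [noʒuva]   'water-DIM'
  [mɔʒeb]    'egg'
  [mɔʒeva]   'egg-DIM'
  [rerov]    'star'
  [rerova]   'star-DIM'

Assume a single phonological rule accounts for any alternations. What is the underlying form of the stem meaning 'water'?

/noʒub/

The root 'water' surfaces as [noʒub] and [noʒuva], with a stem-final [b] ~ [v] alternation.
But 'star' keeps [v] in both environments ([rerov], [rerova]), so there is no rule changing /v/ to [b] in isolation.
Therefore /b/ is basic and [v] is derived by intervocalic spirantization (voiced stops become fricatives between vowels).
The underlying form of 'water' is therefore /noʒub/.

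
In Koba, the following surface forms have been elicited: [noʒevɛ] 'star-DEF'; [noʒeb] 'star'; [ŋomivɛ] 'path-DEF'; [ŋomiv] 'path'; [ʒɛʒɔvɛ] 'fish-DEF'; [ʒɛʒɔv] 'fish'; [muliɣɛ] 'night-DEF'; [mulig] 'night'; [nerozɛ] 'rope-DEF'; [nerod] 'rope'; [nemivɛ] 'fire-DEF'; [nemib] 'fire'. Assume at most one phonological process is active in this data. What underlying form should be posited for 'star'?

/noʒeb/

In [noʒevɛ] and [noʒeb] the final segment of 'star' alternates: [v] ~ [b].
If /v/ were underlying and a rule turned it into [b] in isolation, 'fish' would also alternate; but it has [v] in both [ʒɛʒɔvɛ] and [ʒɛʒɔv].
The alternation reflects intervocalic spirantization: voiced stops become fricatives between vowels. /b/ is underlying.
The underlying form of 'star' is therefore /noʒeb/.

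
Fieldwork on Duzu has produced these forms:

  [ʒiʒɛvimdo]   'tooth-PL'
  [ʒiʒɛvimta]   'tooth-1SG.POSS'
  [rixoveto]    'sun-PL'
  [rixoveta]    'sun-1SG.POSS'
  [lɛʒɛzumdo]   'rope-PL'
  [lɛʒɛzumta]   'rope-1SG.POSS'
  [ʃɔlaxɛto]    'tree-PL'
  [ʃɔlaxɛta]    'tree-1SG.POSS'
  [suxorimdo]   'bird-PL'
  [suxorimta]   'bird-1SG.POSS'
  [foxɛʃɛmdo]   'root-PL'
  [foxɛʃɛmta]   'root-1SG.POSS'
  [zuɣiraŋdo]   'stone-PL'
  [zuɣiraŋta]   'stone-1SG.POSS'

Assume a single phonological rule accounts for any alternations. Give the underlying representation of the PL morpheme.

The PL suffix surfaces as [-do] and [-to], depending on the final segment of the stem.
The 1SG.POSS suffix, which begins with [t], is invariant after every stem; so [t] is not altered by any rule here.
So the underlying form is /-do/, and voiced stops become voiceless after a vowel.

/-do/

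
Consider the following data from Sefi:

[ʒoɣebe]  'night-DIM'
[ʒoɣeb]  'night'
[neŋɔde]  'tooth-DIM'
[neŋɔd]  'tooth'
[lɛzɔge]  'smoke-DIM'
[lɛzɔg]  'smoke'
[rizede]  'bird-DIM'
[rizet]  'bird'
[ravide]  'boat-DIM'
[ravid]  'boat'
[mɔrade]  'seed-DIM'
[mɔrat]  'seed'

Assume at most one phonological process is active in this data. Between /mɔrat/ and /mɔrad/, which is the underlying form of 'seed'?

The stem for 'seed' ends in [d] in [mɔrade] but [t] in [mɔrat].
If /d/ were underlying and a rule turned it into [t] in isolation, 'tooth' would also alternate; but it has [d] in both [neŋɔde] and [neŋɔd].
The underlying segment must be /t/; voiceless stops become voiced between vowels, yielding [d] there.

/mɔrat/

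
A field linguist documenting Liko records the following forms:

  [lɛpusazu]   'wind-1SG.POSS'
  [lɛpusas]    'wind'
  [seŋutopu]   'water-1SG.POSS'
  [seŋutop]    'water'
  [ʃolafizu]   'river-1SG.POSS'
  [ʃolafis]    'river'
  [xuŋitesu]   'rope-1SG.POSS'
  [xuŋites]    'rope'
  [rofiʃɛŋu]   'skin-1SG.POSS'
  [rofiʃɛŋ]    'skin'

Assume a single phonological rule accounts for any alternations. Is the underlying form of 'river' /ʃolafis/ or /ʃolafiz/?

The root 'river' surfaces as [ʃolafizu] and [ʃolafis], with a stem-final [z] ~ [s] alternation.
The stem 'rope' ([xuŋitesu], [xuŋites]) shows [s] unchanged in both environments, so [s] cannot be basic with [z] derived before the 1SG.POSS suffix.
Therefore /z/ is basic and [s] is derived by word-final obstruent devoicing (voiced obstruents become voiceless word-finally).

/ʃolafiz/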